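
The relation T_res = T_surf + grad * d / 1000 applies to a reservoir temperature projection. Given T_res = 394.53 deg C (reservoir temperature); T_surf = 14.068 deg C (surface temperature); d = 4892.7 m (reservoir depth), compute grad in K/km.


grad = (T_res - T_surf) / d * 1000
grad = (394.53 - 14.068) / 4892.7 * 1000
grad = 77.76115 deg C/km
Convert: 77.76115 deg C/km * 1.0 = 77.761 K/km
grad = 77.761 K/km


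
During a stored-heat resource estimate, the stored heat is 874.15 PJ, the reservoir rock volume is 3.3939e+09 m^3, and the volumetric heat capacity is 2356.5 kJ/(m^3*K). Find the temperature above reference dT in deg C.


dT = Q_s * 1e12 / (Vr * rhoc)
dT = 874.15 * 1e12 / (3.3939e+09 * 2356.5)
dT = 109.2998 K
Convert (temperature difference, 1 K = 1 deg C): 109.2998 K = 109.2998 deg C
dT = 109.30 deg C


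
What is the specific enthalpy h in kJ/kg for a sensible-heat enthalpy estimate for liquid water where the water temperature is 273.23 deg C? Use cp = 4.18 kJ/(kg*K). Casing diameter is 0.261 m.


h = cp * T
h = 4.18 * 273.23
h = 1142.1 kJ/kg


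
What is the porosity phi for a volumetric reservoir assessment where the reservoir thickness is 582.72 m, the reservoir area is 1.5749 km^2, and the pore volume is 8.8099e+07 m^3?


phi = Vp / (A * 1e6 * hr)
phi = 8.8099e+07 / (1.5749 * 1e6 * 582.72)
phi = 0.095997


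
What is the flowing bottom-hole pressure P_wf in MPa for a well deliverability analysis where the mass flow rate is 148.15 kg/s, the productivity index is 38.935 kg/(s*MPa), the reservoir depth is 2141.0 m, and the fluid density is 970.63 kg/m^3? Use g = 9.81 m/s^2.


Step 1: P_i = rho*g*h/1e6 = 970.63*9.81*2141.0/1e6 = 20.38635 MPa
Step 2: P_wf = P_i - mdot/PI = 20.38635 - 148.15/38.935 = 16.581 MPa
P_wf = 16.581 MPa


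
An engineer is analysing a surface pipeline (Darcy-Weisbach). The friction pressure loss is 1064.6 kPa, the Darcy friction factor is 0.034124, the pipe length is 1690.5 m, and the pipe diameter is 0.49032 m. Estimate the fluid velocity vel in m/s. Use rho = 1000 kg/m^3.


vel = sqrt(dP*1000*2*D / (f*L*rho))
vel = sqrt(1064.6*1000*2*0.49032 / (0.034124*1690.5*1000))
vel = 4.2541 m/s


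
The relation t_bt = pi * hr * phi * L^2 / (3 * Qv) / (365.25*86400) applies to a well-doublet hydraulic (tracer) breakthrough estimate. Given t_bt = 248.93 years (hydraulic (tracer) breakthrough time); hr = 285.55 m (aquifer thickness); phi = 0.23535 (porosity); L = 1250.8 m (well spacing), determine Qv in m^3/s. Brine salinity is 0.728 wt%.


Qv = pi*hr*phi*L^2 / (3*t_bt*365.25*86400)
Qv = pi*285.55*0.23535*1250.8^2 / (3*248.93*365.25*86400)
Qv = 0.014016 m^3/s


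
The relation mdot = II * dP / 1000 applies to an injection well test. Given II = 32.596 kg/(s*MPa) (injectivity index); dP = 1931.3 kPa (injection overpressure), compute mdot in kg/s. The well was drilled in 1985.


mdot = II * dP / 1000
mdot = 32.596 * 1931.3 / 1000
mdot = 62.953 kg/s


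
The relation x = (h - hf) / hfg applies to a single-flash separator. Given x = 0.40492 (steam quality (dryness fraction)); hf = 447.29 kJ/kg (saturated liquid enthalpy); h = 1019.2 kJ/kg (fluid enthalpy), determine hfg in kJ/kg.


hfg = (h - hf) / x
hfg = (1019.2 - 447.29) / 0.40492
hfg = 1412.4 kJ/kg


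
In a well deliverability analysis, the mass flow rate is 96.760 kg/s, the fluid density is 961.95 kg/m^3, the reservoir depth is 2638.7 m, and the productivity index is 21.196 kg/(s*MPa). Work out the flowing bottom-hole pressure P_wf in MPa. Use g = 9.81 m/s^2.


Step 1: P_i = rho*g*h/1e6 = 961.95*9.81*2638.7/1e6 = 24.90070 MPa
Step 2: P_wf = P_i - mdot/PI = 24.90070 - 96.76/21.196 = 20.336 MPa
P_wf = 20.336 MPa


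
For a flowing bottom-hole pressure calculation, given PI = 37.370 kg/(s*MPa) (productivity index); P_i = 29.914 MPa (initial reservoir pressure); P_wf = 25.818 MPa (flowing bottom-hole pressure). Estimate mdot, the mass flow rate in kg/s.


mdot = (P_i - P_wf) * PI
mdot = (29.914 - 25.818) * 37.370
mdot = 153.07 kg/s


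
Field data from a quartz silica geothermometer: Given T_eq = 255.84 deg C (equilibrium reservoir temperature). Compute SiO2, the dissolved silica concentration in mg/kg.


SiO2 = 10^(5.19 - 1309/(T_eq + 273.15))
SiO2 = 10^(5.19 - 1309/(255.84 + 273.15))
SiO2 = 519.37 mg/kg


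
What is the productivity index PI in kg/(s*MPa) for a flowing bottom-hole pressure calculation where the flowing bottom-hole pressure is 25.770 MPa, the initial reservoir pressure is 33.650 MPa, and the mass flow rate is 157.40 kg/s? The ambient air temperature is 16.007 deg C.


PI = mdot / (P_i - P_wf)
PI = 157.40 / (33.650 - 25.770)
PI = 19.975 kg/(s*MPa)


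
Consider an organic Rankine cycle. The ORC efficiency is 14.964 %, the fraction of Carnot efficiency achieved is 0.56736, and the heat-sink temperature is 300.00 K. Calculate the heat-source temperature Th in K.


Th = Tc / (1 - (eta_orc/100)/f)
Th = 300.00 / (1 - (14.964/100)/0.56736)
Th = 407.47 K


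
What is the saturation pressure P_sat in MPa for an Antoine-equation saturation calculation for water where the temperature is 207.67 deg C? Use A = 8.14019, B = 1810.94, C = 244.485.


P_sat = 10^(A - B/(C + T)) / 760 * 0.101325
P_sat = 10^(8.14019 - 1810.94/(244.485 + 207.67)) / 760 * 0.101325
P_sat = 1.8195 MPa


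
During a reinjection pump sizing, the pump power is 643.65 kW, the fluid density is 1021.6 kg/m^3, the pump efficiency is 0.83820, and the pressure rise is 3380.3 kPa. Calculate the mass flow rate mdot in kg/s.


mdot = P_pump * rho * eta / dP
mdot = 643.65 * 1021.6 * 0.83820 / 3380.3
mdot = 163.05 kg/s


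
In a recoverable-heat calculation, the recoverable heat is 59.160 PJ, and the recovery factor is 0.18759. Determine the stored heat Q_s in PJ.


Q_s = Q_rec / RF
Q_s = 59.160 / 0.18759
Q_s = 315.37 PJ


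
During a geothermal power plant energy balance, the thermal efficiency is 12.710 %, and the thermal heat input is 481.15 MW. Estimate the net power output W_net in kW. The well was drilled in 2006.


W_net = eta / 100 * Q_in
W_net = 12.710 / 100 * 481.15
W_net = 61.15417 MW
Convert: 61.15417 MW * 1000.0 = 61154 kW
W_net = 61154 kW


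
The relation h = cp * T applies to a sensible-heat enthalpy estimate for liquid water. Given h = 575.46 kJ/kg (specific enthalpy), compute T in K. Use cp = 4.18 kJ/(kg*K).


T = h / cp
T = 575.46 / 4.18
T = 137.6699 deg C
Convert to K: 137.6699 + 273.15 = 410.82 K
T = 410.82 K


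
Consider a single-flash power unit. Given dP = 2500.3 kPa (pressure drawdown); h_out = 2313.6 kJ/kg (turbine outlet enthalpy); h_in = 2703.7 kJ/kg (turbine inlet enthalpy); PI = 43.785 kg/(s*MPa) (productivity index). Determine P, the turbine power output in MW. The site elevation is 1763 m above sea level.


Step 1: mdot = PI * dP / 1000 = 43.785 * 2500.3 / 1000 = 109.4756 kg/s
Step 2: P = mdot*(h_in - h_out)/1000 = 109.4756*(2703.7 - 2313.6)/1000 = 42.706 MW
P = 42.706 MW


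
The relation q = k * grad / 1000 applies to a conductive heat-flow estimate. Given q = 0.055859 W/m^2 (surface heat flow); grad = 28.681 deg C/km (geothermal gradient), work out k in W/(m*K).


k = q * 1000 / grad
k = 0.055859 * 1000 / 28.681
k = 1.9476 W/(m*K)


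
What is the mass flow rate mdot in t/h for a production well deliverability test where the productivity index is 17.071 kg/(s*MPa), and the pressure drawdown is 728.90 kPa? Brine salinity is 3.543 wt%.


mdot = PI * dP / 1000
mdot = 17.071 * 728.90 / 1000
mdot = 12.44305 kg/s
Convert: 12.44305 kg/s * 3.6 = 44.795 t/h
mdot = 44.795 t/h


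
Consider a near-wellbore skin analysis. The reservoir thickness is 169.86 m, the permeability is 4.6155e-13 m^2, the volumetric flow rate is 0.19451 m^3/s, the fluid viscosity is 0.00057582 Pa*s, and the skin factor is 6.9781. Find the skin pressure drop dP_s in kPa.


dP_s = S * q * mu / (2*pi*k*hr) / 1000
dP_s = 6.9781 * 0.19451 * 0.00057582 / (2*pi*4.6155e-13*169.86) / 1000
dP_s = 1586.6 kPa


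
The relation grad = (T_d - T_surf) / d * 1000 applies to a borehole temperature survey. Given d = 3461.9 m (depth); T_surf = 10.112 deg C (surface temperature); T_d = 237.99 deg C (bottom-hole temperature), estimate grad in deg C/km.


grad = (T_d - T_surf) / d * 1000
grad = (237.99 - 10.112) / 3461.9 * 1000
grad = 65.825 deg C/km


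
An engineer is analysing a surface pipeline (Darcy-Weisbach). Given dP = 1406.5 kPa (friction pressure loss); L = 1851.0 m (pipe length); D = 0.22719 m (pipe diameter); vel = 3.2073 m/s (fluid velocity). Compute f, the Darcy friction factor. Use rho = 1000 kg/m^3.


f = dP*1000 / ((L/D)*(rho*vel^2/2))
f = 1406.5*1000 / ((1851.0/0.22719)*(1000*3.2073^2/2))
f = 0.033564


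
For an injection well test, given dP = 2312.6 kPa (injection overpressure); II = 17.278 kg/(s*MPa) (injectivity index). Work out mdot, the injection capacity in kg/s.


mdot = II * dP / 1000
mdot = 17.278 * 2312.6 / 1000
mdot = 39.957 kg/s


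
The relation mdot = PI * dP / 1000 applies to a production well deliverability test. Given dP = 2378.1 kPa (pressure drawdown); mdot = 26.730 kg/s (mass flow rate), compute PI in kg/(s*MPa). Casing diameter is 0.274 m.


PI = mdot * 1000 / dP
PI = 26.730 * 1000 / 2378.1
PI = 11.240 kg/(s*MPa)


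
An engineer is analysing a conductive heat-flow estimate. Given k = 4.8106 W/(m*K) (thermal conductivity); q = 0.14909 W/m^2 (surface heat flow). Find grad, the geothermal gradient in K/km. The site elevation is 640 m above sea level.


grad = q * 1000 / k
grad = 0.14909 * 1000 / 4.8106
grad = 30.99198 deg C/km
Convert: 30.99198 deg C/km * 1.0 = 30.992 K/km
grad = 30.992 K/km


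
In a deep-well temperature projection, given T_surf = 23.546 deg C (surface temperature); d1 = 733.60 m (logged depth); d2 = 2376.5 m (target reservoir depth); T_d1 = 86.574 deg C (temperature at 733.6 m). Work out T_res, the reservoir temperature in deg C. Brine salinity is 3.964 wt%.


Step 1: grad = (T_d1 - T_surf)/d1 * 1000 = (86.574 - 23.546)/733.6 * 1000 = 85.91603 deg C/km
Step 2: T_res = T_surf + grad*d2/1000 = 23.546 + 85.91603*2376.5/1000 = 227.73 deg C
T_res = 227.73 deg C


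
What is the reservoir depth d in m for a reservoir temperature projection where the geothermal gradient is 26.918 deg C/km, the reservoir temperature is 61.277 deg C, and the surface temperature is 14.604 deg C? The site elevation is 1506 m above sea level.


d = (T_res - T_surf) / grad * 1000
d = (61.277 - 14.604) / 26.918 * 1000
d = 1733.9 m


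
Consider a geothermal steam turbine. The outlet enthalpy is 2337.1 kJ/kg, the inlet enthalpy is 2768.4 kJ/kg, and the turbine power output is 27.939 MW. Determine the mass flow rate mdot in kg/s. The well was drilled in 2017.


mdot = P * 1000 / (h_in - h_out)
mdot = 27.939 * 1000 / (2768.4 - 2337.1)
mdot = 64.779 kg/s


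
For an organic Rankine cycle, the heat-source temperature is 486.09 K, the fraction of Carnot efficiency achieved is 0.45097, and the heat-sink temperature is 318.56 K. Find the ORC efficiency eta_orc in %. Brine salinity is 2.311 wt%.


eta_orc = (1 - Tc/Th) * f * 100
eta_orc = (1 - 318.56/486.09) * 0.45097 * 100
eta_orc = 15.543 %


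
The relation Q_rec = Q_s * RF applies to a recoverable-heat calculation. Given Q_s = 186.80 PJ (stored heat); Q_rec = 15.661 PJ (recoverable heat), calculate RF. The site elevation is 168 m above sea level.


RF = Q_rec / Q_s
RF = 15.661 / 186.80
RF = 0.083838


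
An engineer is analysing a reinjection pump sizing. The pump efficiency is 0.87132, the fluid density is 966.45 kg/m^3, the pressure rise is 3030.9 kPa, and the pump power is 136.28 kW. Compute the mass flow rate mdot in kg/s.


mdot = P_pump * rho * eta / dP
mdot = 136.28 * 966.45 * 0.87132 / 3030.9
mdot = 37.863 kg/s


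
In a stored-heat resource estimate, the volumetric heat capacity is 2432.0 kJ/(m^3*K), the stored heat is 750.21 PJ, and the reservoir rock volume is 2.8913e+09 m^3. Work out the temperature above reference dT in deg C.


dT = Q_s * 1e12 / (Vr * rhoc)
dT = 750.21 * 1e12 / (2.8913e+09 * 2432.0)
dT = 106.6906 K
Convert (temperature difference, 1 K = 1 deg C): 106.6906 K = 106.6906 deg C
dT = 106.69 deg C


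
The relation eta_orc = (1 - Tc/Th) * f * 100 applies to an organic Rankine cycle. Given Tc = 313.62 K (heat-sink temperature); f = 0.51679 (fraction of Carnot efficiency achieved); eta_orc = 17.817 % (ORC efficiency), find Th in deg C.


Th = Tc / (1 - (eta_orc/100)/f)
Th = 313.62 / (1 - (17.817/100)/0.51679)
Th = 478.6359 K
Convert to deg C: 478.6359 - 273.15 = 205.49 deg C
Th = 205.49 deg C


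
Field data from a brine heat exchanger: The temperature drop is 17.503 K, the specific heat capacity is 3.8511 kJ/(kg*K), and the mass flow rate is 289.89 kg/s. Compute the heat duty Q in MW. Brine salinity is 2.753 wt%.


Q = mdot * cp * dT / 1000
Q = 289.89 * 3.8511 * 17.503 / 1000
Q = 19.540 MW


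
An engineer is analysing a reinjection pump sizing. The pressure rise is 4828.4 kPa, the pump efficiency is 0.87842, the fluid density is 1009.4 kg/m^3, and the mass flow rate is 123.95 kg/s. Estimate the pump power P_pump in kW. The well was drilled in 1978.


P_pump = mdot * dP / (rho * eta)
P_pump = 123.95 * 4828.4 / (1009.4 * 0.87842)
P_pump = 674.97 kW


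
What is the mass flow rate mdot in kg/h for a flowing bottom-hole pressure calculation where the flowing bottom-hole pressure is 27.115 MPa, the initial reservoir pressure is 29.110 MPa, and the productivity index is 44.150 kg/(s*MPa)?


mdot = (P_i - P_wf) * PI
mdot = (29.110 - 27.115) * 44.150
mdot = 88.07925 kg/s
Convert: 88.07925 kg/s * 3600.0 = 3.1709e+05 kg/h
mdot = 3.1709e+05 kg/h


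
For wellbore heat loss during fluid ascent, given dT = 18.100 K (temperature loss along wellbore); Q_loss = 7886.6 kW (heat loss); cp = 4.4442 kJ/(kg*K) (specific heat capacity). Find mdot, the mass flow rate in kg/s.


mdot = Q_loss / (cp * dT)
mdot = 7886.6 / (4.4442 * 18.100)
mdot = 98.043 kg/s


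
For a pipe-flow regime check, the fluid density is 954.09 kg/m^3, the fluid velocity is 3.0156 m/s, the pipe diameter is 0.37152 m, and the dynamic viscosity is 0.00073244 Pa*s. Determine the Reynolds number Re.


Re = rho * vel * D / mu
Re = 954.09 * 3.0156 * 0.37152 / 0.00073244
Re = 1.4594e+06


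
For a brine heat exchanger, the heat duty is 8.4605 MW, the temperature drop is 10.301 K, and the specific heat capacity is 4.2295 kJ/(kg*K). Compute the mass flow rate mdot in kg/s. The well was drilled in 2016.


mdot = Q * 1000 / (cp * dT)
mdot = 8.4605 * 1000 / (4.2295 * 10.301)
mdot = 194.19 kg/s


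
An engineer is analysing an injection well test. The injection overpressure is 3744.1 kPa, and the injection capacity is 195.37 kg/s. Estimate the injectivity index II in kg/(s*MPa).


II = mdot * 1000 / dP
II = 195.37 * 1000 / 3744.1
II = 52.181 kg/(s*MPa)


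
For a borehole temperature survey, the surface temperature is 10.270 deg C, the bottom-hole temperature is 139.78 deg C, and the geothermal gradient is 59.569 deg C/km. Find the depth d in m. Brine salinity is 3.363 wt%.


d = (T_d - T_surf) / grad * 1000
d = (139.78 - 10.270) / 59.569 * 1000
d = 2174.1 m


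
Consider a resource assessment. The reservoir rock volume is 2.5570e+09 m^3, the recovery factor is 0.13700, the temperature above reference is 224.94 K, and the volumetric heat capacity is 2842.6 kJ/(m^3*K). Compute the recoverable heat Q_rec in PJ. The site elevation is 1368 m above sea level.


Step 1: Q_s = Vr*rhoc*dT/1e12 = 2.5570e+09*2842.6*224.94/1e12 = 1634.983 PJ
Step 2: Q_rec = Q_s * RF = 1634.983 * 0.137 = 223.99 PJ
Q_rec = 223.99 PJ


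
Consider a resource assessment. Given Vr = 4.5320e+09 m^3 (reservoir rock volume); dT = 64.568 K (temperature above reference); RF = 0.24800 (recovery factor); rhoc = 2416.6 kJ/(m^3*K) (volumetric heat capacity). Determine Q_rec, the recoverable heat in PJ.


Step 1: Q_s = Vr*rhoc*dT/1e12 = 4.5320e+09*2416.6*64.568/1e12 = 707.1508 PJ
Step 2: Q_rec = Q_s * RF = 707.1508 * 0.248 = 175.37 PJ
Q_rec = 175.37 PJ


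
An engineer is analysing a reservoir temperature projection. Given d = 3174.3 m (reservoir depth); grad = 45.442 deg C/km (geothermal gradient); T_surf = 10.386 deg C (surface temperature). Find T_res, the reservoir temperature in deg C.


T_res = T_surf + grad * d / 1000
T_res = 10.386 + 45.442 * 3174.3 / 1000
T_res = 154.63 deg C


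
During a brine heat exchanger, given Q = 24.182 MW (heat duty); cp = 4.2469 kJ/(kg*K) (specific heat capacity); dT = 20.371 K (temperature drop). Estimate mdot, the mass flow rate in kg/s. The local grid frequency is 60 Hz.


mdot = Q * 1000 / (cp * dT)
mdot = 24.182 * 1000 / (4.2469 * 20.371)
mdot = 279.52 kg/s


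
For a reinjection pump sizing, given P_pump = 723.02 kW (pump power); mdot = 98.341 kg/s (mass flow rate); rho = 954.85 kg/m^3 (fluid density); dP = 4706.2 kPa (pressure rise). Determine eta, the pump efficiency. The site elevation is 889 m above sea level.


eta = mdot * dP / (rho * P_pump)
eta = 98.341 * 4706.2 / (954.85 * 723.02)
eta = 0.67038


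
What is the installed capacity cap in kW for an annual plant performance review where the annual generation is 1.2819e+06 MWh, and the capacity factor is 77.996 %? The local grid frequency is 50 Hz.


cap = E_a / (CF/100 * 8760)
cap = 1.2819e+06 / (77.996/100 * 8760)
cap = 187.6194 MW
Convert: 187.6194 MW * 1000.0 = 1.8762e+05 kW
cap = 1.8762e+05 kW


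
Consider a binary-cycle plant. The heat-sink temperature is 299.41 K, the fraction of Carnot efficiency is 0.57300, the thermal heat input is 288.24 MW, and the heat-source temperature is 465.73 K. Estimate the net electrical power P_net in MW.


Step 1: eta = (1 - Tc/Th)*f = (1 - 299.41/465.73)*0.573 = 0.2046279
Step 2: P_net = eta * Q_in = 0.2046279 * 288.24 = 58.982 MW
P_net = 58.982 MW


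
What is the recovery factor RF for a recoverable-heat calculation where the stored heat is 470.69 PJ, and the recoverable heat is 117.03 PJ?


RF = Q_rec / Q_s
RF = 117.03 / 470.69
RF = 0.24863


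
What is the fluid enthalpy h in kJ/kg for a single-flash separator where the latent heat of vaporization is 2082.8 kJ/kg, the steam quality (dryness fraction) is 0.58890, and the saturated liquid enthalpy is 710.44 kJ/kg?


h = hf + x * hfg
h = 710.44 + 0.58890 * 2082.8
h = 1937.0 kJ/kg


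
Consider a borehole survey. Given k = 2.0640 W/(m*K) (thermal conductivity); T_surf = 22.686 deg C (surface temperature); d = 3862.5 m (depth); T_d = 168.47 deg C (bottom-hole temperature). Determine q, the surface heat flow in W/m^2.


Step 1: grad = (T_d - T_surf)/d * 1000 = (168.47 - 22.686)/3862.5 * 1000 = 37.74343 deg C/km
Step 2: q = k * grad / 1000 = 2.064 * 37.74343 / 1000 = 0.077902 W/m^2
q = 0.077902 W/m^2


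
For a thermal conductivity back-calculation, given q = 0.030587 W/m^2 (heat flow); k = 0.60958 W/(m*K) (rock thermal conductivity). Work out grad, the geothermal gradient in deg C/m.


grad = q / k * 1000
grad = 0.030587 / 0.60958 * 1000
grad = 50.17717 deg C/km
Convert: 50.17717 deg C/km * 0.001 = 0.050177 deg C/m
grad = 0.050177 deg C/m


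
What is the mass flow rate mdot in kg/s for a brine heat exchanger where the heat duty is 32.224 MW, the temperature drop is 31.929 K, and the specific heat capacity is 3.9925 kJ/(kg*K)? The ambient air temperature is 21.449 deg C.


mdot = Q * 1000 / (cp * dT)
mdot = 32.224 * 1000 / (3.9925 * 31.929)
mdot = 252.78 kg/s


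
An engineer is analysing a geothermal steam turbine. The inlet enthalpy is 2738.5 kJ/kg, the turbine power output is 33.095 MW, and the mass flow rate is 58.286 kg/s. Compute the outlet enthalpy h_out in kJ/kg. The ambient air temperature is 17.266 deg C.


h_out = h_in - P * 1000 / mdot
h_out = 2738.5 - 33.095 * 1000 / 58.286
h_out = 2170.7 kJ/kg


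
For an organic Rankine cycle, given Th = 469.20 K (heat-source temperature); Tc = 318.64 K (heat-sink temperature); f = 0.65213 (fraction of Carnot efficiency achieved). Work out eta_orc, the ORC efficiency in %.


eta_orc = (1 - Tc/Th) * f * 100
eta_orc = (1 - 318.64/469.20) * 0.65213 * 100
eta_orc = 20.926 %


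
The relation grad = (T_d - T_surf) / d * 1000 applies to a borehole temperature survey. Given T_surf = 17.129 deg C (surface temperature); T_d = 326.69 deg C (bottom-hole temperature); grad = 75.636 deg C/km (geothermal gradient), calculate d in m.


d = (T_d - T_surf) / grad * 1000
d = (326.69 - 17.129) / 75.636 * 1000
d = 4092.8 m


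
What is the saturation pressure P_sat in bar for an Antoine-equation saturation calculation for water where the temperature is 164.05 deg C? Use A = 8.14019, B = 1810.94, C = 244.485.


P_sat = 10^(A - B/(C + T)) / 760 * 0.101325
P_sat = 10^(8.14019 - 1810.94/(244.485 + 164.05)) / 760 * 0.101325
P_sat = 0.6797155 MPa
Convert: 0.6797155 MPa * 10.0 = 6.7972 bar
P_sat = 6.7972 bar


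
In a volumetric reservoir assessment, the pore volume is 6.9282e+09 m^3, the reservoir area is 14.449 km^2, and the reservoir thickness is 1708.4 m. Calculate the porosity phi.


phi = Vp / (A * 1e6 * hr)
phi = 6.9282e+09 / (14.449 * 1e6 * 1708.4)
phi = 0.28067


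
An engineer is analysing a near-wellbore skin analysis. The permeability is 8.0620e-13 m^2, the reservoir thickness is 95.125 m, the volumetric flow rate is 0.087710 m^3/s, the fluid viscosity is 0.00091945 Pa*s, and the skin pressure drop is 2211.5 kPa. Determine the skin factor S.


S = dP_s * 1000 * 2*pi*k*hr / (q*mu)
S = 2211.5 * 1000 * 2*pi*8.0620e-13*95.125 / (0.087710*0.00091945)
S = 13.214


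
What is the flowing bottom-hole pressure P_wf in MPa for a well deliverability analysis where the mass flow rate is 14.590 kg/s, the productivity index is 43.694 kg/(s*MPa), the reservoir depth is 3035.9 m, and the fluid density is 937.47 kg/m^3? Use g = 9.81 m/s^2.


Step 1: P_i = rho*g*h/1e6 = 937.47*9.81*3035.9/1e6 = 27.91990 MPa
Step 2: P_wf = P_i - mdot/PI = 27.91990 - 14.59/43.694 = 27.586 MPa
P_wf = 27.586 MPa


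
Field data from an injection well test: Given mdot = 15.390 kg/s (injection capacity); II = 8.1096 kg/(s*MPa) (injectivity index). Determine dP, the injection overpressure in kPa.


dP = mdot * 1000 / II
dP = 15.390 * 1000 / 8.1096
dP = 1897.8 kPa


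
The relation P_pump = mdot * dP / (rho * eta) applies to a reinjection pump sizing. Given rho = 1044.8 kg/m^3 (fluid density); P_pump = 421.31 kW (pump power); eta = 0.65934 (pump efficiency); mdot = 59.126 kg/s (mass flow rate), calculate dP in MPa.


dP = P_pump * rho * eta / mdot
dP = 421.31 * 1044.8 * 0.65934 / 59.126
dP = 4908.693 kPa
Convert: 4908.693 kPa * 0.001 = 4.9087 MPa
dP = 4.9087 MPa


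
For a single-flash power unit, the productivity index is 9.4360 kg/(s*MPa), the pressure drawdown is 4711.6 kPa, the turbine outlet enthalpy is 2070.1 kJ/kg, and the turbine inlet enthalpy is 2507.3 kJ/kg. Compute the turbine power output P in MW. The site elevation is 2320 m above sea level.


Step 1: mdot = PI * dP / 1000 = 9.436 * 4711.6 / 1000 = 44.45866 kg/s
Step 2: P = mdot*(h_in - h_out)/1000 = 44.45866*(2507.3 - 2070.1)/1000 = 19.437 MW
P = 19.437 MW


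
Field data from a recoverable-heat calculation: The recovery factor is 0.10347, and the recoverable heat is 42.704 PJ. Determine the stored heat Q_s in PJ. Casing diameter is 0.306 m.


Q_s = Q_rec / RF
Q_s = 42.704 / 0.10347
Q_s = 412.72 PJ


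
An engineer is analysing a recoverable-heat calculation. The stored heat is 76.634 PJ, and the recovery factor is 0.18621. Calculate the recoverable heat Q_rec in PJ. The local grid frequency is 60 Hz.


Q_rec = Q_s * RF
Q_rec = 76.634 * 0.18621
Q_rec = 14.270 PJ


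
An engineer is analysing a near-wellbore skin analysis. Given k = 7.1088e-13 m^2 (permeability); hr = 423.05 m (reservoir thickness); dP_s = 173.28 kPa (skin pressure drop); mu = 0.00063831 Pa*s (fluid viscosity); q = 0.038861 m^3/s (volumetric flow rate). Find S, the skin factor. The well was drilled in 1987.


S = dP_s * 1000 * 2*pi*k*hr / (q*mu)
S = 173.28 * 1000 * 2*pi*7.1088e-13*423.05 / (0.038861*0.00063831)
S = 13.200


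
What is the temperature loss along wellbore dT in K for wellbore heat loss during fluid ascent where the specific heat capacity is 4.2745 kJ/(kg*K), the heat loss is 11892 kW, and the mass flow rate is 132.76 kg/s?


dT = Q_loss / (mdot * cp)
dT = 11892 / (132.76 * 4.2745)
dT = 20.956 K


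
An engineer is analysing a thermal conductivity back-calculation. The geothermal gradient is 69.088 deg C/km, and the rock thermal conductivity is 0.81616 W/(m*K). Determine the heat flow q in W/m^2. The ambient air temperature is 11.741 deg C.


q = k * grad / 1000
q = 0.81616 * 69.088 / 1000
q = 0.056387 W/m^2


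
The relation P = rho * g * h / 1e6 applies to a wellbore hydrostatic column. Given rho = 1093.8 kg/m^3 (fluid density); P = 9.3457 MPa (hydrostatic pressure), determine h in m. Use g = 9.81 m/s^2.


h = P * 1e6 / (g * rho)
h = 9.3457 * 1e6 / (9.81 * 1093.8)
h = 870.97 m


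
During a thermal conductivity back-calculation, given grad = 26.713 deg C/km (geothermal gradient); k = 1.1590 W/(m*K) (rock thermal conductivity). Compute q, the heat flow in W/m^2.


q = k * grad / 1000
q = 1.1590 * 26.713 / 1000
q = 0.030960 W/m^2


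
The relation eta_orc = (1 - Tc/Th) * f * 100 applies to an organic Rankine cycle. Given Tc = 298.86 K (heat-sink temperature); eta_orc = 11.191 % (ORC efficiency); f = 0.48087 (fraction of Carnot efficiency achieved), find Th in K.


Th = Tc / (1 - (eta_orc/100)/f)
Th = 298.86 / (1 - (11.191/100)/0.48087)
Th = 389.51 K


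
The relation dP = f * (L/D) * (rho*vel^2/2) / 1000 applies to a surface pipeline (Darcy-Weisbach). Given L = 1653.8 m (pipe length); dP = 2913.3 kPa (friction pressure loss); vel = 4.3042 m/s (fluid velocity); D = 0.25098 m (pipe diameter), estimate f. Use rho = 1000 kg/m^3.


f = dP*1000 / ((L/D)*(rho*vel^2/2))
f = 2913.3*1000 / ((1653.8/0.25098)*(1000*4.3042^2/2))
f = 0.047729


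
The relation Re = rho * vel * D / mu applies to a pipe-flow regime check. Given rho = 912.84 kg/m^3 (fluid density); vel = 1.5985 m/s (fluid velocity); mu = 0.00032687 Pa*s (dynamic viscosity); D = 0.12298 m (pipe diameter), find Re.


Re = rho * vel * D / mu
Re = 912.84 * 1.5985 * 0.12298 / 0.00032687
Re = 5.4899e+05


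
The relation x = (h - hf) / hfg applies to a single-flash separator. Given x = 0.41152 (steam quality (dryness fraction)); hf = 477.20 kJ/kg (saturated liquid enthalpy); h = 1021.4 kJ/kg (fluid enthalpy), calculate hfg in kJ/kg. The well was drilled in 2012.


hfg = (h - hf) / x
hfg = (1021.4 - 477.20) / 0.41152
hfg = 1322.4 kJ/kg


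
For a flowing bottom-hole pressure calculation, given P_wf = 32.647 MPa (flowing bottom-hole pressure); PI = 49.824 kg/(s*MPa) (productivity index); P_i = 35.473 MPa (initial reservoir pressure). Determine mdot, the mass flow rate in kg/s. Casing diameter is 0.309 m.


mdot = (P_i - P_wf) * PI
mdot = (35.473 - 32.647) * 49.824
mdot = 140.80 kg/s


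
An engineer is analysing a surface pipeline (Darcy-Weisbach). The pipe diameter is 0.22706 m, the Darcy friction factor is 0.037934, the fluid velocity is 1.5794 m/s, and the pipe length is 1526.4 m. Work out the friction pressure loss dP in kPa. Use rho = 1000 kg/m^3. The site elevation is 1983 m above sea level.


dP = f * (L/D) * (rho*vel^2/2) / 1000
dP = 0.037934 * (1526.4/0.22706) * (1000*1.5794^2/2) / 1000
dP = 318.06 kPa


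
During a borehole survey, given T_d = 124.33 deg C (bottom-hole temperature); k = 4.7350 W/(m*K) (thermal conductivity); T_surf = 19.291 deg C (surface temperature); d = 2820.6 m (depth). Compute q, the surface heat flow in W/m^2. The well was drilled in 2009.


Step 1: grad = (T_d - T_surf)/d * 1000 = (124.33 - 19.291)/2820.6 * 1000 = 37.23995 deg C/km
Step 2: q = k * grad / 1000 = 4.735 * 37.23995 / 1000 = 0.17633 W/m^2
q = 0.17633 W/m^2


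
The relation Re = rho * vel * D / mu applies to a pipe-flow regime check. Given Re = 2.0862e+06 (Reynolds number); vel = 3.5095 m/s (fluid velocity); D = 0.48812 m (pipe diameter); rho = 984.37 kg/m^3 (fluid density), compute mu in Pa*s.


mu = rho * vel * D / Re
mu = 984.37 * 3.5095 * 0.48812 / 2.0862e+06
mu = 0.00080830 Pa*s


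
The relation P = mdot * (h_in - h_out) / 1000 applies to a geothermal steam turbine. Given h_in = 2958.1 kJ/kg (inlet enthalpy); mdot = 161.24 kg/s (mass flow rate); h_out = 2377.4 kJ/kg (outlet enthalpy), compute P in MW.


P = mdot * (h_in - h_out) / 1000
P = 161.24 * (2958.1 - 2377.4) / 1000
P = 93.632 MW


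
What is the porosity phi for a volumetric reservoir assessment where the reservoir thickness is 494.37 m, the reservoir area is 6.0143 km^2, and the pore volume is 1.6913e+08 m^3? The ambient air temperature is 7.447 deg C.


phi = Vp / (A * 1e6 * hr)
phi = 1.6913e+08 / (6.0143 * 1e6 * 494.37)
phi = 0.056883


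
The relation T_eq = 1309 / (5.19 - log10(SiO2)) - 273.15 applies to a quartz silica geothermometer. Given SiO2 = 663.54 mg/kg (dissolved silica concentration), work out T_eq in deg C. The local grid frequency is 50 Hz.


T_eq = 1309 / (5.19 - log10(SiO2)) - 273.15
T_eq = 1309 / (5.19 - log10(663.54)) - 273.15
T_eq = 279.61 deg C


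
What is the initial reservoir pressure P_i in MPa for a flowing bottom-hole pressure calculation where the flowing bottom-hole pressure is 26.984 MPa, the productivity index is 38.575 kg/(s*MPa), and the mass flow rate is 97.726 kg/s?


P_i = P_wf + mdot / PI
P_i = 26.984 + 97.726 / 38.575
P_i = 29.517 MPa


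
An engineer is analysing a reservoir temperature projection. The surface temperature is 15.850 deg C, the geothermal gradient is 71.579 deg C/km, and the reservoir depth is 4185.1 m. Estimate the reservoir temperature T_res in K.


T_res = T_surf + grad * d / 1000
T_res = 15.850 + 71.579 * 4185.1 / 1000
T_res = 315.4153 deg C
Convert to K: 315.4153 + 273.15 = 588.57 K
T_res = 588.57 K


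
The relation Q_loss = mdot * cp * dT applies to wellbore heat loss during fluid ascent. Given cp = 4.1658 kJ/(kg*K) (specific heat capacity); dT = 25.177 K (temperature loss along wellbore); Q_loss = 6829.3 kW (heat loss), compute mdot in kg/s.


mdot = Q_loss / (cp * dT)
mdot = 6829.3 / (4.1658 * 25.177)
mdot = 65.114 kg/s


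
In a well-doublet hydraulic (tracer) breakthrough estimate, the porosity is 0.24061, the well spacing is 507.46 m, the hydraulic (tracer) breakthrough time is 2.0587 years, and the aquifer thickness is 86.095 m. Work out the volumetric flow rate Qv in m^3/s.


Qv = pi*hr*phi*L^2 / (3*t_bt*365.25*86400)
Qv = pi*86.095*0.24061*507.46^2 / (3*2.0587*365.25*86400)
Qv = 0.085986 m^3/s


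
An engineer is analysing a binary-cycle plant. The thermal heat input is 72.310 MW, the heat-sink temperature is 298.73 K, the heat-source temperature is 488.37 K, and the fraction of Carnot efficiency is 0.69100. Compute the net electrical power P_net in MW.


Step 1: eta = (1 - Tc/Th)*f = (1 - 298.73/488.37)*0.691 = 0.2683237
Step 2: P_net = eta * Q_in = 0.2683237 * 72.31 = 19.402 MW
P_net = 19.402 MW


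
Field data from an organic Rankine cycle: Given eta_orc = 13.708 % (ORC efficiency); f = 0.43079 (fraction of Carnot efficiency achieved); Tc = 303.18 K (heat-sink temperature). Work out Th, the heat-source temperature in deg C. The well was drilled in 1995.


Th = Tc / (1 - (eta_orc/100)/f)
Th = 303.18 / (1 - (13.708/100)/0.43079)
Th = 444.6798 K
Convert to deg C: 444.6798 - 273.15 = 171.53 deg C
Th = 171.53 deg C


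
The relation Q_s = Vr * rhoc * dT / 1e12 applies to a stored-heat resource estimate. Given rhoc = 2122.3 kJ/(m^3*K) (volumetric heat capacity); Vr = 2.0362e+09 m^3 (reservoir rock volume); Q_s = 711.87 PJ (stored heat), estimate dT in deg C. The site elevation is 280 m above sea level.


dT = Q_s * 1e12 / (Vr * rhoc)
dT = 711.87 * 1e12 / (2.0362e+09 * 2122.3)
dT = 164.7303 K
Convert (temperature difference, 1 K = 1 deg C): 164.7303 K = 164.7303 deg C
dT = 164.73 deg C


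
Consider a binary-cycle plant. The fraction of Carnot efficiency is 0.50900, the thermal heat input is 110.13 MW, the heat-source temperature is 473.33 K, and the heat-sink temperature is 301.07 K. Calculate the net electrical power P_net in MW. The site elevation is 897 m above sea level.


Step 1: eta = (1 - Tc/Th)*f = (1 - 301.07/473.33)*0.509 = 0.1852415
Step 2: P_net = eta * Q_in = 0.1852415 * 110.13 = 20.401 MW
P_net = 20.401 MW


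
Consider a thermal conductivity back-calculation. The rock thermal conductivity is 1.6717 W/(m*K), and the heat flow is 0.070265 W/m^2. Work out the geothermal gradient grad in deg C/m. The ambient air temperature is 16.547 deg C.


grad = q / k * 1000
grad = 0.070265 / 1.6717 * 1000
grad = 42.03206 deg C/km
Convert: 42.03206 deg C/km * 0.001 = 0.042032 deg C/m
grad = 0.042032 deg C/m


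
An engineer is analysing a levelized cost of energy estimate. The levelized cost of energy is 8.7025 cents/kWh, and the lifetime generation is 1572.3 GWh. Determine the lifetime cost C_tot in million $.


C_tot = LCOE / 100 * E_tot
C_tot = 8.7025 / 100 * 1572.3
C_tot = 136.83 million $


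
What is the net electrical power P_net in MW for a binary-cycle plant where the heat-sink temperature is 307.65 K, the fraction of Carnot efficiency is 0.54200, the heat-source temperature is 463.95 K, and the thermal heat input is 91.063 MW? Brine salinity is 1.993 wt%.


Step 1: eta = (1 - Tc/Th)*f = (1 - 307.65/463.95)*0.542 = 0.1825942
Step 2: P_net = eta * Q_in = 0.1825942 * 91.063 = 16.628 MW
P_net = 16.628 MW


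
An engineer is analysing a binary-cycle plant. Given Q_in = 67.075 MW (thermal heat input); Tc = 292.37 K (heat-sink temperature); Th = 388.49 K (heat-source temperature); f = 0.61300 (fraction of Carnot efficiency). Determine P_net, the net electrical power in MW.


Step 1: eta = (1 - Tc/Th)*f = (1 - 292.37/388.49)*0.613 = 0.1516682
Step 2: P_net = eta * Q_in = 0.1516682 * 67.075 = 10.173 MW
P_net = 10.173 MW


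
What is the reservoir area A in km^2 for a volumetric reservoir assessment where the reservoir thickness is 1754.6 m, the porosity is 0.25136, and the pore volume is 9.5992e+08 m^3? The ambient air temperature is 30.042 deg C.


A = Vp / (1e6 * hr * phi)
A = 9.5992e+08 / (1e6 * 1754.6 * 0.25136)
A = 2.1765 km^2


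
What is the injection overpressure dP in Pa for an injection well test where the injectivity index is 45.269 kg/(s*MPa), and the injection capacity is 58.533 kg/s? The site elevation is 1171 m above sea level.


dP = mdot * 1000 / II
dP = 58.533 * 1000 / 45.269
dP = 1293.004 kPa
Convert: 1293.004 kPa * 1000.0 = 1.2930e+06 Pa
dP = 1.2930e+06 Pa


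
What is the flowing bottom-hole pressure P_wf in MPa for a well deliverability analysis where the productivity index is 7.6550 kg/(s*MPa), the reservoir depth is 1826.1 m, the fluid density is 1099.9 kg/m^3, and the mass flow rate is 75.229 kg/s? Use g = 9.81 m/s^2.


Step 1: P_i = rho*g*h/1e6 = 1099.9*9.81*1826.1/1e6 = 19.70365 MPa
Step 2: P_wf = P_i - mdot/PI = 19.70365 - 75.229/7.655 = 9.8762 MPa
P_wf = 9.8762 MPa


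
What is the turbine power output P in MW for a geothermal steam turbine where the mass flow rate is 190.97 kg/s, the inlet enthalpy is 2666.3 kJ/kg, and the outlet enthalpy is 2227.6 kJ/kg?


P = mdot * (h_in - h_out) / 1000
P = 190.97 * (2666.3 - 2227.6) / 1000
P = 83.779 MW


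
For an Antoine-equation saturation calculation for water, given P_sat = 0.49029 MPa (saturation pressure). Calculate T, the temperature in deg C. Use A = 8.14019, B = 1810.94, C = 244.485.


T = B / (A - log10(P_sat * 760 / 0.101325)) - C
T = 1810.94 / (8.14019 - log10(0.49029 * 760 / 0.101325)) - 244.485
T = 151.38 deg C


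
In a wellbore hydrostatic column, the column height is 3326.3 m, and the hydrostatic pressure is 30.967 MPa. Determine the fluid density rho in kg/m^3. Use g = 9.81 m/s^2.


rho = P * 1e6 / (g * h)
rho = 30.967 * 1e6 / (9.81 * 3326.3)
rho = 949.01 kg/m^3


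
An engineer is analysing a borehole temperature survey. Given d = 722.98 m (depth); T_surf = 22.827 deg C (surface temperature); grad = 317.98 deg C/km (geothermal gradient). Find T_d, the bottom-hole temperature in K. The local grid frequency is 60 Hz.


T_d = T_surf + grad * d / 1000
T_d = 22.827 + 317.98 * 722.98 / 1000
T_d = 252.7202 deg C
Convert to K: 252.7202 + 273.15 = 525.87 K
T_d = 525.87 K


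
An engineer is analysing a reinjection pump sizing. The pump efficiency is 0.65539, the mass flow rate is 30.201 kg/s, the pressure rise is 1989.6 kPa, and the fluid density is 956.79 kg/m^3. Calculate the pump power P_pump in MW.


P_pump = mdot * dP / (rho * eta)
P_pump = 30.201 * 1989.6 / (956.79 * 0.65539)
P_pump = 95.82320 kW
Convert: 95.82320 kW * 0.001 = 0.095823 MW
P_pump = 0.095823 MW


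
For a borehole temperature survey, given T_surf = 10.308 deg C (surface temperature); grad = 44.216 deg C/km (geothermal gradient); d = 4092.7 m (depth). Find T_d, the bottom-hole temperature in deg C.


T_d = T_surf + grad * d / 1000
T_d = 10.308 + 44.216 * 4092.7 / 1000
T_d = 191.27 deg C


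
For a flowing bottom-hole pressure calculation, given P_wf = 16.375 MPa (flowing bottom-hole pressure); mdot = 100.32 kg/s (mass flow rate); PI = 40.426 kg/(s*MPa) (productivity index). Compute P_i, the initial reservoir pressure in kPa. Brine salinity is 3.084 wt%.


P_i = P_wf + mdot / PI
P_i = 16.375 + 100.32 / 40.426
P_i = 18.85657 MPa
Convert: 18.85657 MPa * 1000.0 = 18857 kPa
P_i = 18857 kPa


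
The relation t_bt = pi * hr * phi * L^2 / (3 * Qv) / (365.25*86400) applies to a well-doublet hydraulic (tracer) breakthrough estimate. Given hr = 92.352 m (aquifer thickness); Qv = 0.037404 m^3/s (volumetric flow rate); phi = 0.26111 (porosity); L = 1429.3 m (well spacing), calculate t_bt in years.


t_bt = pi * hr * phi * L^2 / (3 * Qv) / (365.25*86400)
t_bt = pi * 92.352 * 0.26111 * 1429.3^2 / (3 * 0.037404) / (365.25*86400)
t_bt = 43.704 years


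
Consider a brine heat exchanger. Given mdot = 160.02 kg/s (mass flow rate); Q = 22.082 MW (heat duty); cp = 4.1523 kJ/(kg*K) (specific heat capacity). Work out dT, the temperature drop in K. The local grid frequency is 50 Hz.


dT = Q * 1000 / (mdot * cp)
dT = 22.082 * 1000 / (160.02 * 4.1523)
dT = 33.233 K


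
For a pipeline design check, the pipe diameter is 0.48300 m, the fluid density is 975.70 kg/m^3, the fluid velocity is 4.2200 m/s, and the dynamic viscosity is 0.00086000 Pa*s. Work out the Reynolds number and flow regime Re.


Step 1: Re = rho*vel*D/mu = 975.7*4.22*0.483/0.00086 = 2.3125e+06
Step 2: Re = 2.3125e+06 > 4000, so flow is turbulent.
Re = 2.3125e+06 (turbulent)


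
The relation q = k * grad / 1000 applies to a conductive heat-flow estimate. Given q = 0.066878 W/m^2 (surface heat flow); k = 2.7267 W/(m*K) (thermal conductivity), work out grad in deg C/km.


grad = q * 1000 / k
grad = 0.066878 * 1000 / 2.7267
grad = 24.527 deg C/km


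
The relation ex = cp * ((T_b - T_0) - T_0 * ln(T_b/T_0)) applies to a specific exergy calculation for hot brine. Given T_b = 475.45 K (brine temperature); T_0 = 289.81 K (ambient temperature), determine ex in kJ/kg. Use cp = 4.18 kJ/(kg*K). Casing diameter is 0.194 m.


ex = cp * ((T_b - T_0) - T_0 * ln(T_b/T_0))
ex = 4.18 * ((475.45 - 289.81) - 289.81 * ln(475.45/289.81))
ex = 176.29 kJ/kg


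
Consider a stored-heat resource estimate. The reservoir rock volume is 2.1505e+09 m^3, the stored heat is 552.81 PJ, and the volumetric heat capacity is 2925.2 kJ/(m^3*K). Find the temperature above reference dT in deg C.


dT = Q_s * 1e12 / (Vr * rhoc)
dT = 552.81 * 1e12 / (2.1505e+09 * 2925.2)
dT = 87.87814 K
Convert (temperature difference, 1 K = 1 deg C): 87.87814 K = 87.87814 deg C
dT = 87.878 deg C


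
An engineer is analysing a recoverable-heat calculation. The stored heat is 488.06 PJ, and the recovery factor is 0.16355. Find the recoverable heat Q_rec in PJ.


Q_rec = Q_s * RF
Q_rec = 488.06 * 0.16355
Q_rec = 79.822 PJ
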